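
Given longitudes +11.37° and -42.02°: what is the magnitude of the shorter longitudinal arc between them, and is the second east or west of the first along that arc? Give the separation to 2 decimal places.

Raw difference: -42.02 − 11.37 = -53.39°.
Normalise into (−180°, 180°]: -53.39° stays -53.39°.
Negative ⇒ the second point lies to the west; separation 53.39°.

53.39° west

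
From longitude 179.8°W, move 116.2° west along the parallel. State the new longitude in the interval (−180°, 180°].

64.0°E

Start at -179.8°; shift −116.2° → -296.0°.
-296.0° lies outside (−180°, 180°]; add 360° → +64.0°.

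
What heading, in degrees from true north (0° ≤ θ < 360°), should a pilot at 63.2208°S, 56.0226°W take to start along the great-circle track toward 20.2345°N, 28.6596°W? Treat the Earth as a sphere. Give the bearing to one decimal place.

Δλ = -28.6596 − -56.0226 = 27.3630°.
θ = atan2( sin Δλ · cos φ₂ , cos φ₁ · sin φ₂ − sin φ₁ · cos φ₂ · cos Δλ )
  = atan2(0.43126, 0.89976) = 25.609° → normalised to [0°, 360°): 25.609°.

25.6°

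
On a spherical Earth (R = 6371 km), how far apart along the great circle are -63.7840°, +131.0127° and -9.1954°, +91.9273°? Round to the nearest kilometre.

Δλ = 91.9273 − 131.0127 = -39.0854°.
Δφ = -9.1954 − -63.7840 = 54.5886°.
a = sin²(Δφ/2) + cos φ₁ · cos φ₂ · sin²(Δλ/2) = 0.259074.
c = 2·atan2(√a, √(1−a)) = 1.06803 rad → d = 6371·c ≈ 6804.42 km.

6804 km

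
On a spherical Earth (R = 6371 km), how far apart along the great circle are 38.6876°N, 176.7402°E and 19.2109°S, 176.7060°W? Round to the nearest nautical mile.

Δλ = -176.7060 − 176.7402 = -353.4462°; wrapped into (−180°, 180°]: 6.5538°.
Δφ = -19.2109 − 38.6876 = -57.8985°.
a = sin²(Δφ/2) + cos φ₁ · cos φ₂ · sin²(Δλ/2) = 0.236698.
c = 2·atan2(√a, √(1−a)) = 1.01620 rad → d = 6371·c ≈ 6474.18 km ≈ 3495.78 nmi.

3496 nmi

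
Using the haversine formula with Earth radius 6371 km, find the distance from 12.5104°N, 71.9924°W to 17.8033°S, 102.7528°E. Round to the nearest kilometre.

19200 km

Δλ = 102.7528 − -71.9924 = 174.7452°.
Δφ = -17.8033 − 12.5104 = -30.3137°.
a = sin²(Δφ/2) + cos φ₁ · cos φ₂ · sin²(Δλ/2) = 0.995915.
c = 2·atan2(√a, √(1−a)) = 3.01367 rad → d = 6371·c ≈ 19200.12 km.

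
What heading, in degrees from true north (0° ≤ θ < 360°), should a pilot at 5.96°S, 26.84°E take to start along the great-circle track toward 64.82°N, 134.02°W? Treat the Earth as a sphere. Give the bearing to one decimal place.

350.8°

Δλ = -134.02 − 26.84 = -160.86°.
θ = atan2( sin Δλ · cos φ₂ , cos φ₁ · sin φ₂ − sin φ₁ · cos φ₂ · cos Δλ )
  = atan2(-0.13950, 0.85835) = -9.231° → normalised to [0°, 360°): 350.769°.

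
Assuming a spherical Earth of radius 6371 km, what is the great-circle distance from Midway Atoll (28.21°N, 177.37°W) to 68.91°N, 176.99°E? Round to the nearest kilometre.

4541 km

Δλ = 176.99 − -177.37 = 354.36°; wrapped into (−180°, 180°]: -5.64°.
Δφ = 68.91 − 28.21 = 40.70°.
a = sin²(Δφ/2) + cos φ₁ · cos φ₂ · sin²(Δλ/2) = 0.121700.
c = 2·atan2(√a, √(1−a)) = 0.71270 rad → d = 6371·c ≈ 4540.61 km.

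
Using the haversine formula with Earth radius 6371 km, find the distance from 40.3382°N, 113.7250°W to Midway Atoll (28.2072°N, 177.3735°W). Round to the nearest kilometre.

5875 km

Δλ = -177.3735 − -113.7250 = -63.6485°.
Δφ = 28.2072 − 40.3382 = -12.1310°.
a = sin²(Δφ/2) + cos φ₁ · cos φ₂ · sin²(Δλ/2) = 0.197944.
c = 2·atan2(√a, √(1−a)) = 0.92214 rad → d = 6371·c ≈ 5874.98 km.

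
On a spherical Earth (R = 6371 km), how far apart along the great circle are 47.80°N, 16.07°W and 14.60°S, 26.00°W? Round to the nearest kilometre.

Δλ = -26.00 − -16.07 = -9.93°.
Δφ = -14.60 − 47.80 = -62.40°.
a = sin²(Δφ/2) + cos φ₁ · cos φ₂ · sin²(Δλ/2) = 0.273221.
c = 2·atan2(√a, √(1−a)) = 1.10004 rad → d = 6371·c ≈ 7008.37 km.

7008 km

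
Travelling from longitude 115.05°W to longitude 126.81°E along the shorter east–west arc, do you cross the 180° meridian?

Naïve |126.81 − -115.05| = 241.86° > 180°, so the shorter arc goes the other way round — across 180°.
Signed shortest Δλ = ((126.81 − -115.05 + 180) mod 360) − 180 = -118.14°.
Going west by 118.14° from -115.05° passes through 180° before reaching +126.81°.

Yes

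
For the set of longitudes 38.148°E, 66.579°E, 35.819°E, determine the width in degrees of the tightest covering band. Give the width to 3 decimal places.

Sort the longitudes: +35.819°, +38.148°, +66.579°.
Eastward gaps between consecutive values (wrapping around): 2.329°, 28.431°, 329.240°.
Largest gap = 329.240° ⇒ minimal covering band is its complement: 360° − 329.240° = 30.760°.
Band runs from +35.819° eastward to +66.579°.

30.760°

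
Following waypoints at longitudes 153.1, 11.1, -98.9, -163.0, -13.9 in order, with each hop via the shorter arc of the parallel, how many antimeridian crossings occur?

Leg 1: +153.1° → +11.1°, shortest Δλ = -142.0° (west) — does not cross 180°.
Leg 2: +11.1° → -98.9°, shortest Δλ = -110.0° (west) — does not cross 180°.
Leg 3: -98.9° → -163.0°, shortest Δλ = -64.1° (west) — does not cross 180°.
Leg 4: -163.0° → -13.9°, shortest Δλ = 149.1° (east) — does not cross 180°.
Total crossings: 0.

0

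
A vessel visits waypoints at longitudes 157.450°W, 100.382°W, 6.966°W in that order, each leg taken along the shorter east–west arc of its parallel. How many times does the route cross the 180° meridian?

0

Leg 1: -157.450° → -100.382°, shortest Δλ = 57.068° (east) — does not cross 180°.
Leg 2: -100.382° → -6.966°, shortest Δλ = 93.416° (east) — does not cross 180°.
Total crossings: 0.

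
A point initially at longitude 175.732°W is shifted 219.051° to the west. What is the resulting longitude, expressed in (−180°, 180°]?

Start at -175.732°; shift −219.051° → -394.783°.
-394.783° lies outside (−180°, 180°]; add 360° → -34.783°.

34.783°W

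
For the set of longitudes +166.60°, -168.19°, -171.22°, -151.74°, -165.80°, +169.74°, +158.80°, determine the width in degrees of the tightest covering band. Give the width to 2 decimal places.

Sort the longitudes: -171.22°, -168.19°, -165.80°, -151.74°, +158.80°, +166.60°, +169.74°.
Eastward gaps between consecutive values (wrapping around): 3.03°, 2.39°, 14.06°, 310.54°, 7.80°, 3.14°, 19.04°.
Largest gap = 310.54° ⇒ minimal covering band is its complement: 360° − 310.54° = 49.46°.
Band runs from +158.80° eastward to -151.74°, crossing the antimeridian.

49.46°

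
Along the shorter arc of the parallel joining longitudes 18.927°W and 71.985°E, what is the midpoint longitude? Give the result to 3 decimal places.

Signed shortest Δλ from -18.927° to +71.985° is +90.912°.
Midpoint longitude = -18.927° + (+90.912°)/2 = -18.927° + 45.456° = +26.529°.

26.529°E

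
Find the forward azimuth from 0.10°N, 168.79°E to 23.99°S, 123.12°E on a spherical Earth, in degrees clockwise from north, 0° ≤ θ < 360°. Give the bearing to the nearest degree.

Δλ = 123.12 − 168.79 = -45.67°.
θ = atan2( sin Δλ · cos φ₂ , cos φ₁ · sin φ₂ − sin φ₁ · cos φ₂ · cos Δλ )
  = atan2(-0.65353, -0.40769) = -121.957° → normalised to [0°, 360°): 238.043°.

238°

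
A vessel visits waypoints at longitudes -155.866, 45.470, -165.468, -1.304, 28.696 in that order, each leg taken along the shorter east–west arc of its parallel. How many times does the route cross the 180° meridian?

Leg 1: -155.866° → +45.470°, shortest Δλ = -158.664° (west) — crosses 180°.
Leg 2: +45.470° → -165.468°, shortest Δλ = 149.062° (east) — crosses 180°.
Leg 3: -165.468° → -1.304°, shortest Δλ = 164.164° (east) — does not cross 180°.
Leg 4: -1.304° → +28.696°, shortest Δλ = 30.0° (east) — does not cross 180°.
Total crossings: 2.

2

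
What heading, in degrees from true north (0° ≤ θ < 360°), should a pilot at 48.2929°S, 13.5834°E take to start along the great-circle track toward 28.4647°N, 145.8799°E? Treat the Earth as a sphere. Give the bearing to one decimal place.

100.8°

Δλ = 145.8799 − 13.5834 = 132.2965°.
θ = atan2( sin Δλ · cos φ₂ , cos φ₁ · sin φ₂ − sin φ₁ · cos φ₂ · cos Δλ )
  = atan2(0.65025, -0.12457) = 100.845° → normalised to [0°, 360°): 100.845°.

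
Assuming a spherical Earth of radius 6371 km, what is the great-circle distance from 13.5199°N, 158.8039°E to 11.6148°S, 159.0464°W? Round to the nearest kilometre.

Δλ = -159.0464 − 158.8039 = -317.8503°; wrapped into (−180°, 180°]: 42.1497°.
Δφ = -11.6148 − 13.5199 = -25.1347°.
a = sin²(Δφ/2) + cos φ₁ · cos φ₂ · sin²(Δλ/2) = 0.170490.
c = 2·atan2(√a, √(1−a)) = 0.85128 rad → d = 6371·c ≈ 5423.51 km.

5424 km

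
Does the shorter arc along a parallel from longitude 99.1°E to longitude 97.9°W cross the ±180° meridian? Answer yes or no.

Yes

Naïve |-97.9 − 99.1| = 197.0° > 180°, so the shorter arc goes the other way round — across 180°.
Signed shortest Δλ = ((-97.9 − 99.1 + 180) mod 360) − 180 = 163.0°.
Going east by 163.0° from +99.1° passes through 180° before reaching -97.9°.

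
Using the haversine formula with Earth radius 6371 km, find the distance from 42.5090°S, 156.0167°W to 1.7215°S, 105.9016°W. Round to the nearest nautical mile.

3631 nmi

Δλ = -105.9016 − -156.0167 = 50.1151°.
Δφ = -1.7215 − -42.5090 = 40.7875°.
a = sin²(Δφ/2) + cos φ₁ · cos φ₂ · sin²(Δλ/2) = 0.253603.
c = 2·atan2(√a, √(1−a)) = 1.05550 rad → d = 6371·c ≈ 6724.57 km ≈ 3630.98 nmi.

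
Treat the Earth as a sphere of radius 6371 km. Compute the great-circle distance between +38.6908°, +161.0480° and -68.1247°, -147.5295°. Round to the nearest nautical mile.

Δλ = -147.5295 − 161.0480 = -308.5775°; wrapped into (−180°, 180°]: 51.4225°.
Δφ = -68.1247 − 38.6908 = -106.8155°.
a = sin²(Δφ/2) + cos φ₁ · cos φ₂ · sin²(Δλ/2) = 0.699381.
c = 2·atan2(√a, √(1−a)) = 1.98096 rad → d = 6371·c ≈ 12620.71 km ≈ 6814.64 nmi.

6815 nmi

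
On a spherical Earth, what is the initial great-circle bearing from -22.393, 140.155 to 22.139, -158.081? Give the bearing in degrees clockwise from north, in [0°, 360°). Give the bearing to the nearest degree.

58°

Δλ = -158.081 − 140.155 = -298.236°; wrapped into (−180°, 180°]: 61.764°.
θ = atan2( sin Δλ · cos φ₂ , cos φ₁ · sin φ₂ − sin φ₁ · cos φ₂ · cos Δλ )
  = atan2(0.81605, 0.51538) = 57.725° → normalised to [0°, 360°): 57.725°.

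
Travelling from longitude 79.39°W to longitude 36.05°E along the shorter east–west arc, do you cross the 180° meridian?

Signed shortest Δλ = ((36.05 − -79.39 + 180) mod 360) − 180 = 115.44°.
Going east by 115.44° from -79.39° reaches +36.05° without touching 180°.

No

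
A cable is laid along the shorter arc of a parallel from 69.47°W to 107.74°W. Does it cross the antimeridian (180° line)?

No

Signed shortest Δλ = ((-107.74 − -69.47 + 180) mod 360) − 180 = -38.27°.
Going west by 38.27° from -69.47° reaches -107.74° without touching 180°.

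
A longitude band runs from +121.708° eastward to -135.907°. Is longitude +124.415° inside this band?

Yes

Band width going east from +121.708° to -135.907°: ((-135.907 − 121.708) mod 360) = 102.385°.
Offset of +124.415° east of the west edge: ((124.415 − 121.708) mod 360) = 2.707°.
2.707° ≤ 102.385° ⇒ inside.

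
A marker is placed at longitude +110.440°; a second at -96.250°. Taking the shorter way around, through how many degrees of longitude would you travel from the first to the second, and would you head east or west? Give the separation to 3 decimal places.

Raw difference: -96.250 − 110.440 = -206.69°.
Normalise into (−180°, 180°]: -206.69° + 360° = 153.31°.
Positive ⇒ the second point lies to the east; separation 153.310°.

153.310° east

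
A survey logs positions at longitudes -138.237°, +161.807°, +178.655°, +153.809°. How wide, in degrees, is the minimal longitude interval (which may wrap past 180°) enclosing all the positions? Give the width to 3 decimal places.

Sort the longitudes: -138.237°, +153.809°, +161.807°, +178.655°.
Eastward gaps between consecutive values (wrapping around): 292.046°, 7.998°, 16.848°, 43.108°.
Largest gap = 292.046° ⇒ minimal covering band is its complement: 360° − 292.046° = 67.954°.
Band runs from +153.809° eastward to -138.237°, crossing the antimeridian.

67.954°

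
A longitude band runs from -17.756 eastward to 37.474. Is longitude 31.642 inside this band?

Yes

Band width going east from -17.756° to +37.474°: ((37.474 − -17.756) mod 360) = 55.230°.
Offset of +31.642° east of the west edge: ((31.642 − -17.756) mod 360) = 49.398°.
49.398° ≤ 55.230° ⇒ inside.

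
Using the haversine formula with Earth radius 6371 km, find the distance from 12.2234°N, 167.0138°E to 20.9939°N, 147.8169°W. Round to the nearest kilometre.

Δλ = -147.8169 − 167.0138 = -314.8307°; wrapped into (−180°, 180°]: 45.1693°.
Δφ = 20.9939 − 12.2234 = 8.7705°.
a = sin²(Δφ/2) + cos φ₁ · cos φ₂ · sin²(Δλ/2) = 0.140427.
c = 2·atan2(√a, √(1−a)) = 0.76822 rad → d = 6371·c ≈ 4894.35 km.

4894 km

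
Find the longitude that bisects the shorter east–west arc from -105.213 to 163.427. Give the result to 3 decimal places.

-150.893°

Signed shortest Δλ from -105.213° to +163.427° is -91.360°.
Midpoint longitude = -105.213° + (-91.360°)/2 = -105.213° − 45.680° = -150.893°.
(The naïve average (-105.213 + +163.427)/2 = 29.107° is on the wrong side of the globe.)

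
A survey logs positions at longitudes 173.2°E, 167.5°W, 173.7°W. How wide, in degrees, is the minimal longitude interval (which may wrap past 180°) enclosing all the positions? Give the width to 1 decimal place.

Sort the longitudes: -173.7°, -167.5°, +173.2°.
Eastward gaps between consecutive values (wrapping around): 6.2°, 340.7°, 13.1°.
Largest gap = 340.7° ⇒ minimal covering band is its complement: 360° − 340.7° = 19.3°.
Band runs from +173.2° eastward to -167.5°, crossing the antimeridian.

19.3°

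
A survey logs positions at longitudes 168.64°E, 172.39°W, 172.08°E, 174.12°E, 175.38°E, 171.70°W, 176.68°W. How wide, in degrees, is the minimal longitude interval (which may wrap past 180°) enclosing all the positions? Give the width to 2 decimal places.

Sort the longitudes: -176.68°, -172.39°, -171.70°, +168.64°, +172.08°, +174.12°, +175.38°.
Eastward gaps between consecutive values (wrapping around): 4.29°, 0.69°, 340.34°, 3.44°, 2.04°, 1.26°, 7.94°.
Largest gap = 340.34° ⇒ minimal covering band is its complement: 360° − 340.34° = 19.66°.
Band runs from +168.64° eastward to -171.70°, crossing the antimeridian.

19.66°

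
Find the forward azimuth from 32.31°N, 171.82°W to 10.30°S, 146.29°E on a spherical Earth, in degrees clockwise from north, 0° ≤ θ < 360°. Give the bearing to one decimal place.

Δλ = 146.29 − -171.82 = 318.11°; wrapped into (−180°, 180°]: -41.89°.
θ = atan2( sin Δλ · cos φ₂ , cos φ₁ · sin φ₂ − sin φ₁ · cos φ₂ · cos Δλ )
  = atan2(-0.65694, -0.54260) = -129.555° → normalised to [0°, 360°): 230.445°.

230.4°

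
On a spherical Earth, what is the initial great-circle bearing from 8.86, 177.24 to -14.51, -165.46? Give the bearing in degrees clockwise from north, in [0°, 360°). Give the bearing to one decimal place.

143.6°

Δλ = -165.46 − 177.24 = -342.70°; wrapped into (−180°, 180°]: 17.30°.
θ = atan2( sin Δλ · cos φ₂ , cos φ₁ · sin φ₂ − sin φ₁ · cos φ₂ · cos Δλ )
  = atan2(0.28789, -0.38992) = 143.561° → normalised to [0°, 360°): 143.561°.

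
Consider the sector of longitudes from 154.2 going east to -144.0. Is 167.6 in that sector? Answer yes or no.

Yes

Band width going east from +154.2° to -144.0°: ((-144.0 − 154.2) mod 360) = 61.8°.
Offset of +167.6° east of the west edge: ((167.6 − 154.2) mod 360) = 13.4°.
13.4° ≤ 61.8° ⇒ inside.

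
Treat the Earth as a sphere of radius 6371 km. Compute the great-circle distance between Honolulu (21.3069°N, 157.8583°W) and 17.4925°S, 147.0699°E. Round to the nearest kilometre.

Δλ = 147.0699 − -157.8583 = 304.9282°; wrapped into (−180°, 180°]: -55.0718°.
Δφ = -17.4925 − 21.3069 = -38.7994°.
a = sin²(Δφ/2) + cos φ₁ · cos φ₂ · sin²(Δλ/2) = 0.300236.
c = 2·atan2(√a, √(1−a)) = 1.15980 rad → d = 6371·c ≈ 7389.06 km.

7389 km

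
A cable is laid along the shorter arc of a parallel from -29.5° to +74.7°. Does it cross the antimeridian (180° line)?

No

Signed shortest Δλ = ((74.7 − -29.5 + 180) mod 360) − 180 = 104.2°.
Going east by 104.2° from -29.5° reaches +74.7° without touching 180°.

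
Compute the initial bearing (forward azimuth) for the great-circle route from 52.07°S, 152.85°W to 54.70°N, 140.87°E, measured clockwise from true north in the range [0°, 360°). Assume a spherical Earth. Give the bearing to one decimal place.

322.3°

Δλ = 140.87 − -152.85 = 293.72°; wrapped into (−180°, 180°]: -66.28°.
θ = atan2( sin Δλ · cos φ₂ , cos φ₁ · sin φ₂ − sin φ₁ · cos φ₂ · cos Δλ )
  = atan2(-0.52904, 0.68503) = -37.679° → normalised to [0°, 360°): 322.321°.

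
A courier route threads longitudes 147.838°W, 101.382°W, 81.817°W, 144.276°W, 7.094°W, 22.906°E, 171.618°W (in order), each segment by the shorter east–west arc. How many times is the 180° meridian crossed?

1

Leg 1: -147.838° → -101.382°, shortest Δλ = 46.456° (east) — does not cross 180°.
Leg 2: -101.382° → -81.817°, shortest Δλ = 19.565° (east) — does not cross 180°.
Leg 3: -81.817° → -144.276°, shortest Δλ = -62.459° (west) — does not cross 180°.
Leg 4: -144.276° → -7.094°, shortest Δλ = 137.182° (east) — does not cross 180°.
Leg 5: -7.094° → +22.906°, shortest Δλ = 30.0° (east) — does not cross 180°.
Leg 6: +22.906° → -171.618°, shortest Δλ = 165.476° (east) — crosses 180°.
Total crossings: 1.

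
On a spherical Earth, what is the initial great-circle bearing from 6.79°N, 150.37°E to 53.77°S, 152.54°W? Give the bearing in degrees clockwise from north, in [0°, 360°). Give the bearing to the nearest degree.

149°

Δλ = -152.54 − 150.37 = -302.91°; wrapped into (−180°, 180°]: 57.09°.
θ = atan2( sin Δλ · cos φ₂ , cos φ₁ · sin φ₂ − sin φ₁ · cos φ₂ · cos Δλ )
  = atan2(0.49618, -0.83896) = 149.399° → normalised to [0°, 360°): 149.399°.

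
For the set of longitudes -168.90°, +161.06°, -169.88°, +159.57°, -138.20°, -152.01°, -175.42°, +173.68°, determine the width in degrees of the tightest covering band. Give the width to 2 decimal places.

62.23°

Sort the longitudes: -175.42°, -169.88°, -168.90°, -152.01°, -138.20°, +159.57°, +161.06°, +173.68°.
Eastward gaps between consecutive values (wrapping around): 5.54°, 0.98°, 16.89°, 13.81°, 297.77°, 1.49°, 12.62°, 10.90°.
Largest gap = 297.77° ⇒ minimal covering band is its complement: 360° − 297.77° = 62.23°.
Band runs from +159.57° eastward to -138.20°, crossing the antimeridian.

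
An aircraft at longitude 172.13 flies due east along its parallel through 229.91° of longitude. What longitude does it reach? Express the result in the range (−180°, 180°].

+42.04°

Start at +172.13°; shift +229.91° → +402.04°.
+402.04° lies outside (−180°, 180°]; subtract 360° → +42.04°.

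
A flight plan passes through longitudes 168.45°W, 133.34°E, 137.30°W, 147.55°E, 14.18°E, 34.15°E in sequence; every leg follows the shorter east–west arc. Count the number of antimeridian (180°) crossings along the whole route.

Leg 1: -168.45° → +133.34°, shortest Δλ = -58.21° (west) — crosses 180°.
Leg 2: +133.34° → -137.30°, shortest Δλ = 89.36° (east) — crosses 180°.
Leg 3: -137.30° → +147.55°, shortest Δλ = -75.15° (west) — crosses 180°.
Leg 4: +147.55° → +14.18°, shortest Δλ = -133.37° (west) — does not cross 180°.
Leg 5: +14.18° → +34.15°, shortest Δλ = 19.97° (east) — does not cross 180°.
Total crossings: 3.

3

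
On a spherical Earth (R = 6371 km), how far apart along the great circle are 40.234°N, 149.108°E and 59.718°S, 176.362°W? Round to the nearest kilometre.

11556 km

Δλ = -176.362 − 149.108 = -325.470°; wrapped into (−180°, 180°]: 34.530°.
Δφ = -59.718 − 40.234 = -99.952°.
a = sin²(Δφ/2) + cos φ₁ · cos φ₂ · sin²(Δλ/2) = 0.620320.
c = 2·atan2(√a, √(1−a)) = 1.81382 rad → d = 6371·c ≈ 11555.86 km.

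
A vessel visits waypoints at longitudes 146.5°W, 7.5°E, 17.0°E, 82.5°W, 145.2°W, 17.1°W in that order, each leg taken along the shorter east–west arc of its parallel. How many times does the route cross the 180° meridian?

0

Leg 1: -146.5° → +7.5°, shortest Δλ = 154.0° (east) — does not cross 180°.
Leg 2: +7.5° → +17.0°, shortest Δλ = 9.5° (east) — does not cross 180°.
Leg 3: +17.0° → -82.5°, shortest Δλ = -99.5° (west) — does not cross 180°.
Leg 4: -82.5° → -145.2°, shortest Δλ = -62.7° (west) — does not cross 180°.
Leg 5: -145.2° → -17.1°, shortest Δλ = 128.1° (east) — does not cross 180°.
Total crossings: 0.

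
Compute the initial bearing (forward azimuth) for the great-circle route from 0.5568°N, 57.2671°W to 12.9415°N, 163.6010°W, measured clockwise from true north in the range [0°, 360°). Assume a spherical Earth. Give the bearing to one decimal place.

Δλ = -163.6010 − -57.2671 = -106.3339°.
θ = atan2( sin Δλ · cos φ₂ , cos φ₁ · sin φ₂ − sin φ₁ · cos φ₂ · cos Δλ )
  = atan2(-0.93526, 0.22661) = -76.380° → normalised to [0°, 360°): 283.620°.

283.6°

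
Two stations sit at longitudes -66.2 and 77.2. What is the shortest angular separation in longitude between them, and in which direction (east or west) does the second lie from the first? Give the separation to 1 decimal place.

Raw difference: 77.2 − -66.2 = 143.4°.
Normalise into (−180°, 180°]: 143.4° stays 143.4°.
Positive ⇒ the second point lies to the east; separation 143.4°.

143.4° east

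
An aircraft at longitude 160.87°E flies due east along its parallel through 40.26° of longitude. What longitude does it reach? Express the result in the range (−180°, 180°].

Start at +160.87°; shift +40.26° → +201.13°.
+201.13° lies outside (−180°, 180°]; subtract 360° → -158.87°.

158.87°W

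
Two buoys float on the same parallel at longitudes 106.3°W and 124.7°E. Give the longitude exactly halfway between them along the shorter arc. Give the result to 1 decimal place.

Signed shortest Δλ from -106.3° to +124.7° is -129.0°.
Midpoint longitude = -106.3° + (-129.0°)/2 = -106.3° − 64.5° = -170.8°.
(The naïve average (-106.3 + +124.7)/2 = 9.2° is on the wrong side of the globe.)

170.8°W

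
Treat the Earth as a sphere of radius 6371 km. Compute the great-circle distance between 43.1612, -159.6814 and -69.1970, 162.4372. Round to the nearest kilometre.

Δλ = 162.4372 − -159.6814 = 322.1186°; wrapped into (−180°, 180°]: -37.8814°.
Δφ = -69.1970 − 43.1612 = -112.3582°.
a = sin²(Δφ/2) + cos φ₁ · cos φ₂ · sin²(Δλ/2) = 0.717492.
c = 2·atan2(√a, √(1−a)) = 2.02082 rad → d = 6371·c ≈ 12874.63 km.

12875 km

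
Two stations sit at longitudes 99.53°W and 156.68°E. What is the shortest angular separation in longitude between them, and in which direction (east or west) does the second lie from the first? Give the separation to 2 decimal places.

103.79° west

Raw difference: 156.68 − -99.53 = 256.21°.
Normalise into (−180°, 180°]: 256.21° − 360° = -103.79°.
Negative ⇒ the second point lies to the west; separation 103.79°.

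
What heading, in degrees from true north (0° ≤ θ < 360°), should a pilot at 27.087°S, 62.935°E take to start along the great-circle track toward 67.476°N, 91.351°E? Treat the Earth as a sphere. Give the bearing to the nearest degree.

Δλ = 91.351 − 62.935 = 28.416°.
θ = atan2( sin Δλ · cos φ₂ , cos φ₁ · sin φ₂ − sin φ₁ · cos φ₂ · cos Δλ )
  = atan2(0.18229, 0.97581) = 10.581° → normalised to [0°, 360°): 10.581°.

11°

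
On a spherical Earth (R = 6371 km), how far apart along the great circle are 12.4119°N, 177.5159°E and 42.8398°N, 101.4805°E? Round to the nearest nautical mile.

Δλ = 101.4805 − 177.5159 = -76.0354°.
Δφ = 42.8398 − 12.4119 = 30.4279°.
a = sin²(Δφ/2) + cos φ₁ · cos φ₂ · sin²(Δλ/2) = 0.340518.
c = 2·atan2(√a, √(1−a)) = 1.24616 rad → d = 6371·c ≈ 7939.29 km ≈ 4286.87 nmi.

4287 nmi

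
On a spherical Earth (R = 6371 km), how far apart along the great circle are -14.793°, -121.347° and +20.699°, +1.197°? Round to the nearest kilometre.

13924 km

Δλ = 1.197 − -121.347 = 122.544°.
Δφ = 20.699 − -14.793 = 35.492°.
a = sin²(Δφ/2) + cos φ₁ · cos φ₂ · sin²(Δλ/2) = 0.788395.
c = 2·atan2(√a, √(1−a)) = 2.18559 rad → d = 6371·c ≈ 13924.40 km.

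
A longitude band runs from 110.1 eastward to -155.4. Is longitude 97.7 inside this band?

No

Band width going east from +110.1° to -155.4°: ((-155.4 − 110.1) mod 360) = 94.5°.
Offset of +97.7° east of the west edge: ((97.7 − 110.1) mod 360) = 347.6°.
347.6° > 94.5° ⇒ outside.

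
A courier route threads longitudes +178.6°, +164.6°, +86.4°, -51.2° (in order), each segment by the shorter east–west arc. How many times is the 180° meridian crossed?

Leg 1: +178.6° → +164.6°, shortest Δλ = -14.0° (west) — does not cross 180°.
Leg 2: +164.6° → +86.4°, shortest Δλ = -78.2° (west) — does not cross 180°.
Leg 3: +86.4° → -51.2°, shortest Δλ = -137.6° (west) — does not cross 180°.
Total crossings: 0.

0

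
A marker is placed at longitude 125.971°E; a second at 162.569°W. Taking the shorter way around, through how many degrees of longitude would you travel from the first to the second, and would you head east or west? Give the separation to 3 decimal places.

Raw difference: -162.569 − 125.971 = -288.54°.
Normalise into (−180°, 180°]: -288.54° + 360° = 71.46°.
Positive ⇒ the second point lies to the east; separation 71.460°.

71.460° east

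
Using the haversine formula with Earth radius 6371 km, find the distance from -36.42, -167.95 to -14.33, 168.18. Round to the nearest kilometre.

Δλ = 168.18 − -167.95 = 336.13°; wrapped into (−180°, 180°]: -23.87°.
Δφ = -14.33 − -36.42 = 22.09°.
a = sin²(Δφ/2) + cos φ₁ · cos φ₂ · sin²(Δλ/2) = 0.070046.
c = 2·atan2(√a, √(1−a)) = 0.53571 rad → d = 6371·c ≈ 3412.99 km.

3413 km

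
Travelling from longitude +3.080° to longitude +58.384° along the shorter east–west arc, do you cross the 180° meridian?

No

Signed shortest Δλ = ((58.384 − 3.080 + 180) mod 360) − 180 = 55.304°.
Going east by 55.304° from +3.080° reaches +58.384° without touching 180°.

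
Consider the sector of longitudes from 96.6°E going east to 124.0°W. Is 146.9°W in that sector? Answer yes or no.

Yes

Band width going east from +96.6° to -124.0°: ((-124.0 − 96.6) mod 360) = 139.4°.
Offset of -146.9° east of the west edge: ((-146.9 − 96.6) mod 360) = 116.5°.
116.5° ≤ 139.4° ⇒ inside.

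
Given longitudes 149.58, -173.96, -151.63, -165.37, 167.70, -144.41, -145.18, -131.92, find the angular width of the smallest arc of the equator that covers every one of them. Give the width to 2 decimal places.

Sort the longitudes: -173.96°, -165.37°, -151.63°, -145.18°, -144.41°, -131.92°, +149.58°, +167.70°.
Eastward gaps between consecutive values (wrapping around): 8.59°, 13.74°, 6.45°, 0.77°, 12.49°, 281.50°, 18.12°, 18.34°.
Largest gap = 281.50° ⇒ minimal covering band is its complement: 360° − 281.50° = 78.50°.
Band runs from +149.58° eastward to -131.92°, crossing the antimeridian.

78.50°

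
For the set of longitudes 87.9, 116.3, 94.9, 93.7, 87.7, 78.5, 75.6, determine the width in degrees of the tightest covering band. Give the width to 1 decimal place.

40.7°

Sort the longitudes: +75.6°, +78.5°, +87.7°, +87.9°, +93.7°, +94.9°, +116.3°.
Eastward gaps between consecutive values (wrapping around): 2.9°, 9.2°, 0.2°, 5.8°, 1.2°, 21.4°, 319.3°.
Largest gap = 319.3° ⇒ minimal covering band is its complement: 360° − 319.3° = 40.7°.
Band runs from +75.6° eastward to +116.3°.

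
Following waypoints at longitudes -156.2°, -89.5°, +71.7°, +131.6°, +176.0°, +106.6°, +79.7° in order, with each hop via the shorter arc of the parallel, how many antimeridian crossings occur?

0

Leg 1: -156.2° → -89.5°, shortest Δλ = 66.7° (east) — does not cross 180°.
Leg 2: -89.5° → +71.7°, shortest Δλ = 161.2° (east) — does not cross 180°.
Leg 3: +71.7° → +131.6°, shortest Δλ = 59.9° (east) — does not cross 180°.
Leg 4: +131.6° → +176.0°, shortest Δλ = 44.4° (east) — does not cross 180°.
Leg 5: +176.0° → +106.6°, shortest Δλ = -69.4° (west) — does not cross 180°.
Leg 6: +106.6° → +79.7°, shortest Δλ = -26.9° (west) — does not cross 180°.
Total crossings: 0.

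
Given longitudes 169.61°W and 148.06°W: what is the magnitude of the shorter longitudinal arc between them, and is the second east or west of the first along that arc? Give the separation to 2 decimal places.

21.55° east

Raw difference: -148.06 − -169.61 = 21.55°.
Normalise into (−180°, 180°]: 21.55° stays 21.55°.
Positive ⇒ the second point lies to the east; separation 21.55°.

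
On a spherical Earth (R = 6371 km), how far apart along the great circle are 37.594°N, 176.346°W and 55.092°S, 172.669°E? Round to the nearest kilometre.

Δλ = 172.669 − -176.346 = 349.015°; wrapped into (−180°, 180°]: -10.985°.
Δφ = -55.092 − 37.594 = -92.686°.
a = sin²(Δφ/2) + cos φ₁ · cos φ₂ · sin²(Δλ/2) = 0.527585.
c = 2·atan2(√a, √(1−a)) = 1.62599 rad → d = 6371·c ≈ 10359.21 km.

10359 km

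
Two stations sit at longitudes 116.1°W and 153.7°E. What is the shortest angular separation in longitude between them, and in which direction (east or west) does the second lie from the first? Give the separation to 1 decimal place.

Raw difference: 153.7 − -116.1 = 269.8°.
Normalise into (−180°, 180°]: 269.8° − 360° = -90.2°.
Negative ⇒ the second point lies to the west; separation 90.2°.

90.2° west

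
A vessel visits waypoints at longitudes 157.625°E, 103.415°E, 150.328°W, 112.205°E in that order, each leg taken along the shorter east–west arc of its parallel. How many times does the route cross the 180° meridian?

2

Leg 1: +157.625° → +103.415°, shortest Δλ = -54.21° (west) — does not cross 180°.
Leg 2: +103.415° → -150.328°, shortest Δλ = 106.257° (east) — crosses 180°.
Leg 3: -150.328° → +112.205°, shortest Δλ = -97.467° (west) — crosses 180°.
Total crossings: 2.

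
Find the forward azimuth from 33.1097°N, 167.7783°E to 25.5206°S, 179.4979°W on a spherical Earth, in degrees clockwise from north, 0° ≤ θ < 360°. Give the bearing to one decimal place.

166.7°

Δλ = -179.4979 − 167.7783 = -347.2762°; wrapped into (−180°, 180°]: 12.7238°.
θ = atan2( sin Δλ · cos φ₂ , cos φ₁ · sin φ₂ − sin φ₁ · cos φ₂ · cos Δλ )
  = atan2(0.19876, -0.84172) = 166.714° → normalised to [0°, 360°): 166.714°.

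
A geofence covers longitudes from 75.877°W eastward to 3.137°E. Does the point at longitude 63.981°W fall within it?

Band width going east from -75.877° to +3.137°: ((3.137 − -75.877) mod 360) = 79.014°.
Offset of -63.981° east of the west edge: ((-63.981 − -75.877) mod 360) = 11.896°.
11.896° ≤ 79.014° ⇒ inside.

Yes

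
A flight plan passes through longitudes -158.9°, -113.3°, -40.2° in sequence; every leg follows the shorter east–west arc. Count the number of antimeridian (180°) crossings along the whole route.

0

Leg 1: -158.9° → -113.3°, shortest Δλ = 45.6° (east) — does not cross 180°.
Leg 2: -113.3° → -40.2°, shortest Δλ = 73.1° (east) — does not cross 180°.
Total crossings: 0.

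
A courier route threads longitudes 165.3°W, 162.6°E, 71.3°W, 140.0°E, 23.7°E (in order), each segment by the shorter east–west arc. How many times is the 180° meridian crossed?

3

Leg 1: -165.3° → +162.6°, shortest Δλ = -32.1° (west) — crosses 180°.
Leg 2: +162.6° → -71.3°, shortest Δλ = 126.1° (east) — crosses 180°.
Leg 3: -71.3° → +140.0°, shortest Δλ = -148.7° (west) — crosses 180°.
Leg 4: +140.0° → +23.7°, shortest Δλ = -116.3° (west) — does not cross 180°.
Total crossings: 3.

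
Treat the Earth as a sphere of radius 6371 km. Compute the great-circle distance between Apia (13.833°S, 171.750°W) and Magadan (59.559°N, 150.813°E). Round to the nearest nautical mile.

Δλ = 150.813 − -171.750 = 322.563°; wrapped into (−180°, 180°]: -37.437°.
Δφ = 59.559 − -13.833 = 73.392°.
a = sin²(Δφ/2) + cos φ₁ · cos φ₂ · sin²(Δλ/2) = 0.407755.
c = 2·atan2(√a, √(1−a)) = 1.38524 rad → d = 6371·c ≈ 8825.38 km ≈ 4765.33 nmi.

4765 nmi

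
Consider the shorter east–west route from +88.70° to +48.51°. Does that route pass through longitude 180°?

Signed shortest Δλ = ((48.51 − 88.70 + 180) mod 360) − 180 = -40.19°.
Going west by 40.19° from +88.70° reaches +48.51° without touching 180°.

No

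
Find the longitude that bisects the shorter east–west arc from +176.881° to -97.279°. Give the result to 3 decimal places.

-140.199°

Signed shortest Δλ from +176.881° to -97.279° is +85.840°.
Midpoint longitude = +176.881° + (+85.840°)/2 = +176.881° + 42.920° = +219.801°.
Normalise into (−180°, 180°]: -140.199°.
(The naïve average (+176.881 + -97.279)/2 = 39.801° is on the wrong side of the globe.)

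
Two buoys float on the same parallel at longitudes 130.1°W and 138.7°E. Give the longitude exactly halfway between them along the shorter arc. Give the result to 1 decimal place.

175.7°W

Signed shortest Δλ from -130.1° to +138.7° is -91.2°.
Midpoint longitude = -130.1° + (-91.2°)/2 = -130.1° − 45.6° = -175.7°.
(The naïve average (-130.1 + +138.7)/2 = 4.3° is on the wrong side of the globe.)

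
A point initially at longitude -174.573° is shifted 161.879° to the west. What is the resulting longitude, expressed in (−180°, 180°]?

+23.548°

Start at -174.573°; shift −161.879° → -336.452°.
-336.452° lies outside (−180°, 180°]; add 360° → +23.548°.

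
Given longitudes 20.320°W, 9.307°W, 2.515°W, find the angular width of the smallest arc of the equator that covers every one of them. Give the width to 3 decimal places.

17.805°

Sort the longitudes: -20.320°, -9.307°, -2.515°.
Eastward gaps between consecutive values (wrapping around): 11.013°, 6.792°, 342.195°.
Largest gap = 342.195° ⇒ minimal covering band is its complement: 360° − 342.195° = 17.805°.
Band runs from -20.320° eastward to -2.515°.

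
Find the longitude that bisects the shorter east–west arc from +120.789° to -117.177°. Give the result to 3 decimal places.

-178.194°

Signed shortest Δλ from +120.789° to -117.177° is +122.034°.
Midpoint longitude = +120.789° + (+122.034°)/2 = +120.789° + 61.017° = +181.806°.
Normalise into (−180°, 180°]: -178.194°.
(The naïve average (+120.789 + -117.177)/2 = 1.806° is on the wrong side of the globe.)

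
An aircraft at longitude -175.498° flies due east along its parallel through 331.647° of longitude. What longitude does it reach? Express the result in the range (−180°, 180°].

Start at -175.498°; shift +331.647° → +156.149°.
+156.149° already lies in (−180°, 180°].

+156.149°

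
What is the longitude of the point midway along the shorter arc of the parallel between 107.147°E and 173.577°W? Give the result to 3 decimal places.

146.785°E

Signed shortest Δλ from +107.147° to -173.577° is +79.276°.
Midpoint longitude = +107.147° + (+79.276°)/2 = +107.147° + 39.638° = +146.785°.
(The naïve average (+107.147 + -173.577)/2 = -33.215° is on the wrong side of the globe.)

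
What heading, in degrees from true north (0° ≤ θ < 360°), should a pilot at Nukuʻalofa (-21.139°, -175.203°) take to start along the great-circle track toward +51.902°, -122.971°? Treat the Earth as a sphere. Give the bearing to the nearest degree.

29°

Δλ = -122.971 − -175.203 = 52.232°.
θ = atan2( sin Δλ · cos φ₂ , cos φ₁ · sin φ₂ − sin φ₁ · cos φ₂ · cos Δλ )
  = atan2(0.48774, 0.87028) = 29.268° → normalised to [0°, 360°): 29.268°.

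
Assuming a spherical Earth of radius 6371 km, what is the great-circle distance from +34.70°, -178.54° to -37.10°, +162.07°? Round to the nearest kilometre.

Δλ = 162.07 − -178.54 = 340.61°; wrapped into (−180°, 180°]: -19.39°.
Δφ = -37.10 − 34.70 = -71.80°.
a = sin²(Δφ/2) + cos φ₁ · cos φ₂ · sin²(Δλ/2) = 0.362429.
c = 2·atan2(√a, √(1−a)) = 1.29206 rad → d = 6371·c ≈ 8231.70 km.

8232 km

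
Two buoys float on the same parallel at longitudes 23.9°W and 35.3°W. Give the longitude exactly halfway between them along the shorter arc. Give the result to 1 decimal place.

29.6°W

Signed shortest Δλ from -23.9° to -35.3° is -11.4°.
Midpoint longitude = -23.9° + (-11.4°)/2 = -23.9° − 5.7° = -29.6°.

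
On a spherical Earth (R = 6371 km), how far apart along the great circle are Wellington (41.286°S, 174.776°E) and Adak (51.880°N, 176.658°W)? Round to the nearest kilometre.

10393 km

Δλ = -176.658 − 174.776 = -351.434°; wrapped into (−180°, 180°]: 8.566°.
Δφ = 51.880 − -41.286 = 93.166°.
a = sin²(Δφ/2) + cos φ₁ · cos φ₂ · sin²(Δλ/2) = 0.530202.
c = 2·atan2(√a, √(1−a)) = 1.63124 rad → d = 6371·c ≈ 10392.61 km.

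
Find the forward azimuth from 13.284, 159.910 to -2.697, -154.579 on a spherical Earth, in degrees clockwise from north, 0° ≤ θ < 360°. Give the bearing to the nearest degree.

106°

Δλ = -154.579 − 159.910 = -314.489°; wrapped into (−180°, 180°]: 45.511°.
θ = atan2( sin Δλ · cos φ₂ , cos φ₁ · sin φ₂ − sin φ₁ · cos φ₂ · cos Δλ )
  = atan2(0.71259, -0.20664) = 106.171° → normalised to [0°, 360°): 106.171°.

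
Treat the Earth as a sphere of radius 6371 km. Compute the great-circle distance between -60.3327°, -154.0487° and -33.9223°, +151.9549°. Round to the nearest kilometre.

4828 km

Δλ = 151.9549 − -154.0487 = 306.0036°; wrapped into (−180°, 180°]: -53.9964°.
Δφ = -33.9223 − -60.3327 = 26.4104°.
a = sin²(Δφ/2) + cos φ₁ · cos φ₂ · sin²(Δλ/2) = 0.136826.
c = 2·atan2(√a, √(1−a)) = 0.75780 rad → d = 6371·c ≈ 4827.96 km.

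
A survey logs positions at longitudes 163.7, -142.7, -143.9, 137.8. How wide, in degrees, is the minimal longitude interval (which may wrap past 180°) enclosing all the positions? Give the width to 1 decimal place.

79.5°

Sort the longitudes: -143.9°, -142.7°, +137.8°, +163.7°.
Eastward gaps between consecutive values (wrapping around): 1.2°, 280.5°, 25.9°, 52.4°.
Largest gap = 280.5° ⇒ minimal covering band is its complement: 360° − 280.5° = 79.5°.
Band runs from +137.8° eastward to -142.7°, crossing the antimeridian.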